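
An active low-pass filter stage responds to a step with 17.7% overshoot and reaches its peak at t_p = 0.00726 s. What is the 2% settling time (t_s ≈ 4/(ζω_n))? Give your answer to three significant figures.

From the overshoot, ζ = −ln(OS)/√(π²+ln²(OS)) = 0.483.
From t_p = π/ω_d, ω_d = π/0.00726 = 433 rad/s, so ω_n = ω_d/√(1−ζ²) = 494 rad/s.
t_s ≈ 4/(ζω_n) = 4/(0.483·494) = 0.0168 s.

t_s ≈ 0.0168 s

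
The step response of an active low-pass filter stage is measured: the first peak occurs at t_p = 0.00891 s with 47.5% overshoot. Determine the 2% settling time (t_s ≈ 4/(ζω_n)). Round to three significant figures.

t_s ≈ 0.0479 s

The overshoot fixes ζ = −ln(OS)/√(π²+ln²(OS)) = 0.231.
t_p = π/ω_d ⇒ ω_d = 353 rad/s; then ω_n = ω_d/√(1−ζ²) = 362 rad/s.
t_s ≈ 4/(ζω_n) = 4/(0.231·362) = 0.0479 s.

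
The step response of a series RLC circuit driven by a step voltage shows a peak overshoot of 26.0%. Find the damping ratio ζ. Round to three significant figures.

ζ ≈ 0.394

ζ = −ln(OS)/√(π² + (ln OS)²). With OS = 0.260, ln OS = −1.347 and ζ = 1.347/3.418 = 0.394.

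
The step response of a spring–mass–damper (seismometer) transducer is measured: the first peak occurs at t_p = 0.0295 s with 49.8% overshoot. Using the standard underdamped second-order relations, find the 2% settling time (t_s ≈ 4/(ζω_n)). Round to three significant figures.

From the overshoot, ζ = −ln(OS)/√(π²+ln²(OS)) = 0.217.
t_p = π/ω_d ⇒ ω_d = 106 rad/s; then ω_n = ω_d/√(1−ζ²) = 109 rad/s.
t_s ≈ 4/(ζω_n) = 4/(0.217·109) = 0.169 s.

t_s ≈ 0.169 s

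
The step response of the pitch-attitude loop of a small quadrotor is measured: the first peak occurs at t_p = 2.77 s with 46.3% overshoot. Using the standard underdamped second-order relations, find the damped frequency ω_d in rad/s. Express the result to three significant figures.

t_p = π/ω_d, so ω_d = π/2.77 = 1.13 rad/s.

ω_d ≈ 1.13 rad/s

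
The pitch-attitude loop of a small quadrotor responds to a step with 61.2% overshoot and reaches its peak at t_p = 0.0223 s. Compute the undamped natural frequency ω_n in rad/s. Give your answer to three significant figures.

ω_n ≈ 143 rad/s

The overshoot fixes ζ = −ln(OS)/√(π²+ln²(OS)) = 0.154.
t_p = π/ω_d ⇒ ω_d = 141 rad/s; then ω_n = ω_d/√(1−ζ²) = 143 rad/s.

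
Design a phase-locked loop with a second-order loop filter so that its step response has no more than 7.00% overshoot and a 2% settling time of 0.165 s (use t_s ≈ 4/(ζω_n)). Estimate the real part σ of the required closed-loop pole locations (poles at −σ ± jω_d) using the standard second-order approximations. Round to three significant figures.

σ ≈ 24.2

The settling-time spec alone fixes σ = ζω_n = 4/t_s = 4/0.165 = 24.2.
(Overshoot then fixes ζ = 0.646 and hence ω_d = σ·√(1−ζ²)/ζ = 28.6 rad/s.)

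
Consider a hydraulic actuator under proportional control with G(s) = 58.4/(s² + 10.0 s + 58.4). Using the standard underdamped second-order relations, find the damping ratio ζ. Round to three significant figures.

ω_n = √58.4 = 7.64 rad/s; ζ = 10.0/(2·7.64) = 0.654.

ζ ≈ 0.654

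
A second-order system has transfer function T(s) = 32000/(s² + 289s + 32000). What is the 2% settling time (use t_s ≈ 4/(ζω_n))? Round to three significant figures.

Matching coefficients with s² + 2ζω_n s + ω_n² gives ω_n² = 32000 ⇒ ω_n = 179 rad/s, and ζ = 289/(2ω_n) = 0.808.
t_s ≈ 4/(ζω_n) = 4/(0.808·179) = 0.0277 s.

t_s ≈ 0.0277 s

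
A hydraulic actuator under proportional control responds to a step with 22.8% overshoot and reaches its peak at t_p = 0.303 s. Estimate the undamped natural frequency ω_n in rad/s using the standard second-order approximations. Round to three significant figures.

From the overshoot, ζ = −ln(OS)/√(π²+ln²(OS)) = 0.426.
From t_p = π/ω_d, ω_d = π/0.303 = 10.4 rad/s, so ω_n = ω_d/√(1−ζ²) = 11.5 rad/s.

ω_n ≈ 11.5 rad/s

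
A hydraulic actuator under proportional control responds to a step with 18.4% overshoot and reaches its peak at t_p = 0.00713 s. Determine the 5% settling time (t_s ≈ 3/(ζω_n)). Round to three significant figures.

ζ from %OS: ζ = |ln 0.184|/√(π²+ln²0.184) = 0.474.
t_p = π/ω_d ⇒ ω_d = 441 rad/s; then ω_n = ω_d/√(1−ζ²) = 501 rad/s.
t_s ≈ 3/(ζω_n) = 3/(0.474·501) = 0.0126 s.

t_s ≈ 0.0126 s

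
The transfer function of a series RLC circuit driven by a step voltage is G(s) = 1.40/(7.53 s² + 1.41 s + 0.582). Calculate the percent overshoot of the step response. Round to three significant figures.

Dividing through by 7.53: denominator becomes s² + 0.1873 s + 0.07729.
So ω_n = √0.07729 = 0.278 rad/s and ζ = 0.1873/(2·0.278) = 0.337.
%OS = 100 e^{−πζ/√(1−ζ²)} with ζ = 0.337 gives 32.5%.

%OS ≈ 32.5%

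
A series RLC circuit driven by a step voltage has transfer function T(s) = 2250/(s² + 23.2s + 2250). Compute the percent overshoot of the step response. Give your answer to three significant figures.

%OS ≈ 45.3%

Matching coefficients with s² + 2ζω_n s + ω_n² gives ω_n² = 2250 ⇒ ω_n = 47.4 rad/s, and ζ = 23.2/(2ω_n) = 0.245.
%OS = 100 e^{−πζ/√(1−ζ²)} with ζ = 0.245 gives 45.3%.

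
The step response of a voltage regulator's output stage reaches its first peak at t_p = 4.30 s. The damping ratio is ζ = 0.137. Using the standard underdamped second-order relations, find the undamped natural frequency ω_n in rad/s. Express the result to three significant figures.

ω_n ≈ 0.738 rad/s

Peak time t_p = π/ω_d, so ω_d = π/t_p = π/4.30 = 0.731 rad/s.
ω_n = ω_d/√(1−ζ²) = 0.731/√0.981 = 0.738 rad/s.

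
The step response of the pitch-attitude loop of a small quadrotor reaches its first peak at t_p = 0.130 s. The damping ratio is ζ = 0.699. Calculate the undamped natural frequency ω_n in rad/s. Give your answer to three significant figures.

ω_n ≈ 33.8 rad/s

Peak time t_p = π/ω_d, so ω_d = π/t_p = π/0.130 = 24.2 rad/s.
ω_n = ω_d/√(1−ζ²) = 24.2/√0.511 = 33.8 rad/s.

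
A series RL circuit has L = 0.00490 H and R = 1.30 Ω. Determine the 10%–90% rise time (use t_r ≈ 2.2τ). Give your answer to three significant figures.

t_r ≈ 0.00829 s

τ = L/R = 0.00490/1.30 = 0.00377 s.
t_r ≈ 2.2τ = 0.00829 s.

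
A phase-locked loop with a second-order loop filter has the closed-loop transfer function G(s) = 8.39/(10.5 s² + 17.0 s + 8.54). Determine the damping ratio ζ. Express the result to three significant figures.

Dividing through by 10.5: denominator becomes s² + 1.619 s + 0.8133.
So ω_n = √0.8133 = 0.902 rad/s and ζ = 1.619/(2·0.902) = 0.898.

ζ ≈ 0.898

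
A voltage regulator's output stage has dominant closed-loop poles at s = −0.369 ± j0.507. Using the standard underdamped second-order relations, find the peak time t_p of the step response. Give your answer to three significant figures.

t_p ≈ 6.20 s

t_p = π/ω_d with ω_d = 0.507 (the imaginary part), so t_p = 6.20 s.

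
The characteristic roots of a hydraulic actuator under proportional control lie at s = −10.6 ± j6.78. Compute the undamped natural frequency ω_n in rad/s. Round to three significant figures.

With σ = 10.6, ω_d = 6.78: ω_n = √(σ²+ω_d²) = 12.6 rad/s, ζ = σ/ω_n = 0.842.

ω_n ≈ 12.6 rad/s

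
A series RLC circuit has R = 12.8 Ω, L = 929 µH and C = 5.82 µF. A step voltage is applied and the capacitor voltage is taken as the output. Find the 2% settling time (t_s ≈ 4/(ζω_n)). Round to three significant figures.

For a series RLC circuit (capacitor voltage as output), ω_n = 1/√(LC) = 1/√(929 µH · 5.82 µF) = 13600 rad/s.
ζ = (R/2)·√(C/L) = (12.8/2)·√(5.82 µF/929 µH) = 0.507.
t_s ≈ 4/(ζω_n) = 0.000581 s.

t_s ≈ 0.000581 s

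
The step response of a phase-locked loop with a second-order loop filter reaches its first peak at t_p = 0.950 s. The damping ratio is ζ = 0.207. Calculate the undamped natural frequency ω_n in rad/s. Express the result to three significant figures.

ω_n ≈ 3.38 rad/s

Peak time t_p = π/ω_d, so ω_d = π/t_p = π/0.950 = 3.31 rad/s.
ω_n = ω_d/√(1−ζ²) = 3.31/√0.957 = 3.38 rad/s.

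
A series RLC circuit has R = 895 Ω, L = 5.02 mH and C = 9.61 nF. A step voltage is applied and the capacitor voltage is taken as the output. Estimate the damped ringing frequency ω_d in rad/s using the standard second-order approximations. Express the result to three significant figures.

For a series RLC circuit (capacitor voltage as output), ω_n = 1/√(LC) = 1/√(5.02 mH · 9.61 nF) = 144000 rad/s.
ζ = (R/2)·√(C/L) = (895/2)·√(9.61 nF/5.02 mH) = 0.619.
The damped frequency ω_d = ω_n√(1−ζ²) = 113000 rad/s.

ω_d ≈ 113000 rad/s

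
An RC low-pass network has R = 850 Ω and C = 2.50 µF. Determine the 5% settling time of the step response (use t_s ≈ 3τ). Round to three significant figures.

t_s ≈ 0.00638 s

τ = RC = 850 × 2.50 µF = 0.00213 s.
t_s ≈ 3τ = 0.00638 s.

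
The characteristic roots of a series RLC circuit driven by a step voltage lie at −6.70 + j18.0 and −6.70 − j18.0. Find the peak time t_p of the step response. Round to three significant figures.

t_p = π/ω_d with ω_d = 18.0 (the imaginary part), so t_p = 0.175 s.

t_p ≈ 0.175 s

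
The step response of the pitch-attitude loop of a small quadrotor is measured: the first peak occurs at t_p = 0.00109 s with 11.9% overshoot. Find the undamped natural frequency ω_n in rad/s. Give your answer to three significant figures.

ζ from %OS: ζ = |ln 0.119|/√(π²+ln²0.119) = 0.561.
t_p = π/ω_d ⇒ ω_d = 2880 rad/s; then ω_n = ω_d/√(1−ζ²) = 3480 rad/s.

ω_n ≈ 3480 rad/s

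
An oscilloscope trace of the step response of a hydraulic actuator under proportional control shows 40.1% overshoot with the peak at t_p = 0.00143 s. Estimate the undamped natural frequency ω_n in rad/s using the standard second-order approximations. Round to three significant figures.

From the overshoot, ζ = −ln(OS)/√(π²+ln²(OS)) = 0.279.
t_p = π/ω_d ⇒ ω_d = 2200 rad/s; then ω_n = ω_d/√(1−ζ²) = 2290 rad/s.

ω_n ≈ 2290 rad/s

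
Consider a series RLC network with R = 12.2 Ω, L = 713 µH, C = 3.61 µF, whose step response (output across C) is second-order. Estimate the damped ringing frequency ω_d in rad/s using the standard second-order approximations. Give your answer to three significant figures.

ω_d ≈ 17800 rad/s

For a series RLC circuit (capacitor voltage as output), ω_n = 1/√(LC) = 1/√(713 µH · 3.61 µF) = 19700 rad/s.
ζ = (R/2)·√(C/L) = (12.2/2)·√(3.61 µF/713 µH) = 0.434.
The damped frequency ω_d = ω_n√(1−ζ²) = 17800 rad/s.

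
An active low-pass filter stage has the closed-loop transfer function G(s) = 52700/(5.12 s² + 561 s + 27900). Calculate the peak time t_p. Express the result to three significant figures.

Dividing through by 5.12: denominator becomes s² + 109.6 s + 5449.
So ω_n = √5449 = 73.8 rad/s and ζ = 109.6/(2·73.8) = 0.742.
ω_d = 73.8·√(1 − 0.742²) = 49.5 rad/s. t_p = π/ω_d = 0.0635 s.

t_p ≈ 0.0635 s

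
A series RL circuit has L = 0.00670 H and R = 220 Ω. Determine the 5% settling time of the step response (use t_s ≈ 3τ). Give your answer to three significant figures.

t_s ≈ 0.0000914 s

τ = L/R = 0.00670/220 = 0.0000305 s.
t_s ≈ 3τ = 0.0000914 s.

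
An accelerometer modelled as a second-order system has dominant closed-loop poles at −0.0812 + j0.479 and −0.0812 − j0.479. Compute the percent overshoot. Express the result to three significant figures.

%OS ≈ 58.7%

|pole| = ω_n = √(0.0812² + 0.479²) = 0.486 rad/s; ζ = cos θ = σ/ω_n = 0.167.
%OS = 100·exp(−πζ/√(1−ζ²)) = 58.7%.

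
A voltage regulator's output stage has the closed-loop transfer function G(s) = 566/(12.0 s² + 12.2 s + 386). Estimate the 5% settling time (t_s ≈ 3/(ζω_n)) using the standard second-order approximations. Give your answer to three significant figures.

t_s ≈ 5.90 s

Dividing through by 12.0: denominator becomes s² + 1.017 s + 32.17.
So ω_n = √32.17 = 5.67 rad/s and ζ = 1.017/(2·5.67) = 0.0896.
t_s ≈ 3/(ζω_n) = 5.90 s.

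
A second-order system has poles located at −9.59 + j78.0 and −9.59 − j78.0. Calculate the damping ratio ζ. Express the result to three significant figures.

The poles are at −σ ± jω_d with σ = 9.59 and ω_d = 78.0, so ω_n = √(σ²+ω_d²) = 78.6 rad/s and ζ = σ/ω_n = 0.122.

ζ ≈ 0.122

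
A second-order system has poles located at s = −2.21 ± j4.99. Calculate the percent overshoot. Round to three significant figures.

With σ = 2.21, ω_d = 4.99: ω_n = √(σ²+ω_d²) = 5.46 rad/s, ζ = σ/ω_n = 0.405.
%OS = 100·exp(−πζ/√(1−ζ²)) = 24.9%.

%OS ≈ 24.9%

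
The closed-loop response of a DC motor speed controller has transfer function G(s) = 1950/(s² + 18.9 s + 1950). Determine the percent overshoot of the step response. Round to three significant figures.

%OS ≈ 50.2%

ω_n = √1950 = 44.2 rad/s; ζ = 18.9/(2·44.2) = 0.214.
%OS = 100 e^{−πζ/√(1−ζ²)} with ζ = 0.214 gives 50.2%.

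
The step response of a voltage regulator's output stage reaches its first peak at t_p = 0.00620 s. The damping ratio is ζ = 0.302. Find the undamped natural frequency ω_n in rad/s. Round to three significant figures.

ω_n ≈ 532 rad/s

Peak time t_p = π/ω_d, so ω_d = π/t_p = π/0.00620 = 507 rad/s.
ω_n = ω_d/√(1−ζ²) = 507/√0.909 = 532 rad/s.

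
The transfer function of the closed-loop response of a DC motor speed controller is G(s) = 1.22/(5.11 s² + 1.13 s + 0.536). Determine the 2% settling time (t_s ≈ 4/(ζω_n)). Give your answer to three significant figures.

Dividing through by 5.11: denominator becomes s² + 0.2211 s + 0.1049.
So ω_n = √0.1049 = 0.324 rad/s and ζ = 0.2211/(2·0.324) = 0.341.
t_s ≈ 4/(ζω_n) = 36.2 s.

t_s ≈ 36.2 s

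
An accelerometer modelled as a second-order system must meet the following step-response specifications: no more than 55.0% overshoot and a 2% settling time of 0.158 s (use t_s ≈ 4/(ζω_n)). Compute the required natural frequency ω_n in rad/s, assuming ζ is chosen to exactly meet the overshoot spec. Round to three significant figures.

ω_n ≈ 135 rad/s

From %OS = 100·exp(−πζ/√(1−ζ²)), invert to get ζ = −ln(OS)/√(π² + ln²(OS)) with OS = 0.550.
−ln 0.550 = 0.5978, so ζ = 0.5978/√(π² + 0.3574) = 0.187.
From t_s ≈ 4/(ζω_n): ω_n = 4/(ζ·t_s) = 4/(0.187·0.158) = 135 rad/s.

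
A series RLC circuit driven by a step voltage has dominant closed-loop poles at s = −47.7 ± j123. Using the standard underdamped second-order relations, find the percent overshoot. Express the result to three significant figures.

%OS ≈ 29.6%

With σ = 47.7, ω_d = 123: ω_n = √(σ²+ω_d²) = 132 rad/s, ζ = σ/ω_n = 0.362.
%OS = 100 e^{−πζ/√(1−ζ²)} with ζ = 0.362 gives 29.6%.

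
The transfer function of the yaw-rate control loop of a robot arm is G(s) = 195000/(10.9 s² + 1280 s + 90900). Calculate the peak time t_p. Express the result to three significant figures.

Dividing through by 10.9: denominator becomes s² + 117.4 s + 8339.
So ω_n = √8339 = 91.3 rad/s and ζ = 117.4/(2·91.3) = 0.643.
ω_d = 91.3·√(1 − 0.643²) = 69.9 rad/s. t_p = π/ω_d = 0.0449 s.

t_p ≈ 0.0449 s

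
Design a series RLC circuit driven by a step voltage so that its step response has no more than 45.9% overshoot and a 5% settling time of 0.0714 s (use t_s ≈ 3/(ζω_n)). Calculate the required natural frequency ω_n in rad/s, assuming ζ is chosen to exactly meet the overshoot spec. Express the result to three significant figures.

ω_n ≈ 175 rad/s

Inverting the overshoot relation: ζ = |ln 0.459|/√(π² + ln²0.459) = 0.241.
From t_s ≈ 3/(ζω_n): ω_n = 3/(ζ·t_s) = 3/(0.241·0.0714) = 175 rad/s.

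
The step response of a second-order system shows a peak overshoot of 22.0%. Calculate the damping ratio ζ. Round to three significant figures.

ζ ≈ 0.434

ζ = −ln(OS)/√(π² + (ln OS)²). With OS = 0.220, ln OS = −1.514 and ζ = 1.514/3.487 = 0.434.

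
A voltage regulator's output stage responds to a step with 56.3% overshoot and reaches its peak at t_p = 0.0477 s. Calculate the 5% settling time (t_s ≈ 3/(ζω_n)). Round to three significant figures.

t_s ≈ 0.249 s

ζ from %OS: ζ = |ln 0.563|/√(π²+ln²0.563) = 0.180.
t_p = π/ω_d ⇒ ω_d = 65.9 rad/s; then ω_n = ω_d/√(1−ζ²) = 67.0 rad/s.
t_s ≈ 3/(ζω_n) = 3/(0.180·67.0) = 0.249 s.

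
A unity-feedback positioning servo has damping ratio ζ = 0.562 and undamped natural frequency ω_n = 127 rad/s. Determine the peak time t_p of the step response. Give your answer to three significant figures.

t_p ≈ 0.0299 s

The damped frequency is ω_d = ω_n√(1−ζ²) = 127·√(1−0.316) = 105 rad/s.
Peak time t_p = π/ω_d = π/105 = 0.0299 s.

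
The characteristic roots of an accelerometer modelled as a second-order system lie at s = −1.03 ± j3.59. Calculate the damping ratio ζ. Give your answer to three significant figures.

ζ ≈ 0.276

The poles are at −σ ± jω_d with σ = 1.03 and ω_d = 3.59, so ω_n = √(σ²+ω_d²) = 3.73 rad/s and ζ = σ/ω_n = 0.276.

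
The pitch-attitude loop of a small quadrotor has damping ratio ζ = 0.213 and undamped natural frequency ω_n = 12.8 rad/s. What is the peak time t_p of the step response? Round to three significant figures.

The damped frequency is ω_d = ω_n√(1−ζ²) = 12.8·√(1−0.0454) = 12.5 rad/s.
Peak time t_p = π/ω_d = π/12.5 = 0.251 s.

t_p ≈ 0.251 s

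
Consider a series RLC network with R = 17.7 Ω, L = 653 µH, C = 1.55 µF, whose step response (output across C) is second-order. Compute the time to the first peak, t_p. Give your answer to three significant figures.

For a series RLC circuit (capacitor voltage as output), ω_n = 1/√(LC) = 1/√(653 µH · 1.55 µF) = 31400 rad/s.
ζ = (R/2)·√(C/L) = (17.7/2)·√(1.55 µF/653 µH) = 0.431.
ω_d = 31400·√(1 − 0.431²) = 28400 rad/s. t_p = π/ω_d = 0.000111 s.

t_p ≈ 0.000111 s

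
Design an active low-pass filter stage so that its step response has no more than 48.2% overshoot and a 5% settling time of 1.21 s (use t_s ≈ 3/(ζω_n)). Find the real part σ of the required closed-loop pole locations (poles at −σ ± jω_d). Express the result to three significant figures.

σ ≈ 2.48

The settling-time spec alone fixes σ = ζω_n = 3/t_s = 3/1.21 = 2.48.
(Overshoot then fixes ζ = 0.226 and hence ω_d = σ·√(1−ζ²)/ζ = 10.7 rad/s.)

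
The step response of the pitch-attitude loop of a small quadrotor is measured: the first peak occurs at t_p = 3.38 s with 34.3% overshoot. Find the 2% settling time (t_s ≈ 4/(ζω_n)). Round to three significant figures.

The overshoot fixes ζ = −ln(OS)/√(π²+ln²(OS)) = 0.322.
From t_p = π/ω_d, ω_d = π/3.38 = 0.929 rad/s, so ω_n = ω_d/√(1−ζ²) = 0.982 rad/s.
t_s ≈ 4/(ζω_n) = 4/(0.322·0.982) = 12.6 s.

t_s ≈ 12.6 s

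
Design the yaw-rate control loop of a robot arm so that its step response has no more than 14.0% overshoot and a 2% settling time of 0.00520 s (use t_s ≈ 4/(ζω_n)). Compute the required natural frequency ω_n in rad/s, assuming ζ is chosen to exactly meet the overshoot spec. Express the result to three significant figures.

ζ = −ln(OS)/√(π² + (ln OS)²). With OS = 0.140, ln OS = −1.966 and ζ = 1.966/3.706 = 0.531.
From t_s ≈ 4/(ζω_n): ω_n = 4/(ζ·t_s) = 4/(0.531·0.00520) = 1450 rad/s.

ω_n ≈ 1450 rad/s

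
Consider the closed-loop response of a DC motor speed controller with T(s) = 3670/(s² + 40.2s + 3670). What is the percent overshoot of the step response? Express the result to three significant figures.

ω_n = √3670 = 60.6 rad/s; ζ = 40.2/(2·60.6) = 0.332.
%OS = 100·exp(−πζ/√(1−ζ²)) = 33.1%.

%OS ≈ 33.1%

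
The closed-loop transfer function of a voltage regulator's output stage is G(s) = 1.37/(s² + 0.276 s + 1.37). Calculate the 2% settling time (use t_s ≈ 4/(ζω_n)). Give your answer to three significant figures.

Comparing the denominator to s² + 2ζω_n s + ω_n²: ω_n = √1.37 = 1.17 rad/s, and 2ζω_n = 0.276 so ζ = 0.276/(2·1.17) = 0.118.
t_s ≈ 4/(ζω_n) = 4/(0.118·1.17) = 29.0 s.

t_s ≈ 29.0 s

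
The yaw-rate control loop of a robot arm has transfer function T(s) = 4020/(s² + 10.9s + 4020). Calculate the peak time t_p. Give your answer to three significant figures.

t_p ≈ 0.0497 s

Matching coefficients with s² + 2ζω_n s + ω_n² gives ω_n² = 4020 ⇒ ω_n = 63.4 rad/s, and ζ = 10.9/(2ω_n) = 0.0860.
ω_d = 63.4·√(1 − 0.0860²) = 63.2 rad/s. Then t_p = π/ω_d = 0.0497 s.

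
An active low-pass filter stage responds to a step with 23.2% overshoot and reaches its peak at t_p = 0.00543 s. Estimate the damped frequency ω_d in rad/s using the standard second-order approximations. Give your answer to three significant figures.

t_p = π/ω_d, so ω_d = π/0.00543 = 579 rad/s.

ω_d ≈ 579 rad/s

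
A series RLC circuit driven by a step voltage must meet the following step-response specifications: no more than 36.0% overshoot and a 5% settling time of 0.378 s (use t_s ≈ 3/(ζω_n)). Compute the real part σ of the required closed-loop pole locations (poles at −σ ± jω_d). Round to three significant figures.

The settling-time spec alone fixes σ = ζω_n = 3/t_s = 3/0.378 = 7.94.
(Overshoot then fixes ζ = 0.309 and hence ω_d = σ·√(1−ζ²)/ζ = 24.4 rad/s.)

σ ≈ 7.94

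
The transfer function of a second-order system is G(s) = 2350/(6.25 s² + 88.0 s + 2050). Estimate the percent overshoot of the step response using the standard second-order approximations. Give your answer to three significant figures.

%OS ≈ 26.6%

Dividing through by 6.25: denominator becomes s² + 14.08 s + 328.0.
So ω_n = √328.0 = 18.1 rad/s and ζ = 14.08/(2·18.1) = 0.389.
%OS = 100·exp(−πζ/√(1−ζ²)) = 26.6%.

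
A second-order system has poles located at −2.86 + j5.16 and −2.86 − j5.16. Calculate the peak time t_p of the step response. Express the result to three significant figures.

t_p = π/ω_d with ω_d = 5.16 (the imaginary part), so t_p = 0.609 s.

t_p ≈ 0.609 s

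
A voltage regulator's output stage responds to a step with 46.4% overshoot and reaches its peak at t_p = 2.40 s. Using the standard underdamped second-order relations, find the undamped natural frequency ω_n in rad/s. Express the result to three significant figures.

ω_n ≈ 1.35 rad/s

The overshoot fixes ζ = −ln(OS)/√(π²+ln²(OS)) = 0.237.
t_p = π/ω_d ⇒ ω_d = 1.31 rad/s; then ω_n = ω_d/√(1−ζ²) = 1.35 rad/s.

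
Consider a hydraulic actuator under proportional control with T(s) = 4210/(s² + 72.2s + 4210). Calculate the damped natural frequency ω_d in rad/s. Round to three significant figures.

ω_n = √4210 = 64.9 rad/s; ζ = 72.2/(2·64.9) = 0.556.
ω_d = 64.9·√(1 − 0.556²) = 53.9 rad/s.

ω_d ≈ 53.9 rad/s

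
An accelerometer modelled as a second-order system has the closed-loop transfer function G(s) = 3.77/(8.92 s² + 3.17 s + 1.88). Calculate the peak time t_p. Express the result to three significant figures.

t_p ≈ 7.42 s

Dividing through by 8.92: denominator becomes s² + 0.3554 s + 0.2108.
So ω_n = √0.2108 = 0.459 rad/s and ζ = 0.3554/(2·0.459) = 0.387.
ω_d = 0.459·√(1 − 0.387²) = 0.423 rad/s. t_p = π/ω_d = 7.42 s.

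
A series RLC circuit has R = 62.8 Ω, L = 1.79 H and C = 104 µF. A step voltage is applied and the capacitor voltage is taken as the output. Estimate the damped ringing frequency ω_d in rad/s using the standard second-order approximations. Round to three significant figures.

ω_d ≈ 71.2 rad/s

For a series RLC circuit (capacitor voltage as output), ω_n = 1/√(LC) = 1/√(1.79 H · 104 µF) = 73.3 rad/s.
ζ = (R/2)·√(C/L) = (62.8/2)·√(104 µF/1.79 H) = 0.239.
The damped frequency ω_d = ω_n√(1−ζ²) = 71.2 rad/s.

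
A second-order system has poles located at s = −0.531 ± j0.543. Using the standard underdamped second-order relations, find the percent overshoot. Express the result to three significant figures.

With σ = 0.531, ω_d = 0.543: ω_n = √(σ²+ω_d²) = 0.759 rad/s, ζ = σ/ω_n = 0.699.
Overshoot: exp(−π·0.699/√(1−0.699²)) = 0.0463, i.e. 4.63%.

%OS ≈ 4.63%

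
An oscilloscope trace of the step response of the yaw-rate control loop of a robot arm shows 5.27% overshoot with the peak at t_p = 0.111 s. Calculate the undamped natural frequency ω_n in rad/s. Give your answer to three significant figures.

ω_n ≈ 38.8 rad/s

ζ from %OS: ζ = |ln 0.0527|/√(π²+ln²0.0527) = 0.684.
t_p = π/ω_d ⇒ ω_d = 28.3 rad/s; then ω_n = ω_d/√(1−ζ²) = 38.8 rad/s.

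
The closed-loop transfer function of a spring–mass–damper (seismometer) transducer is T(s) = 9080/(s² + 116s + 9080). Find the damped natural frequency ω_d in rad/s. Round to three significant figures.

ω_d ≈ 75.6 rad/s

Comparing the denominator to s² + 2ζω_n s + ω_n²: ω_n = √9080 = 95.3 rad/s, and 2ζω_n = 116 so ζ = 116/(2·95.3) = 0.609.
The damped frequency ω_d = ω_n√(1−ζ²) = 75.6 rad/s.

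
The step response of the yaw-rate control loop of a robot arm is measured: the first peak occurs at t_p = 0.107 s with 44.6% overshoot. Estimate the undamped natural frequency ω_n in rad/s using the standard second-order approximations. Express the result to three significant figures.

ω_n ≈ 30.3 rad/s

The overshoot fixes ζ = −ln(OS)/√(π²+ln²(OS)) = 0.249.
t_p = π/ω_d ⇒ ω_d = 29.4 rad/s; then ω_n = ω_d/√(1−ζ²) = 30.3 rad/s.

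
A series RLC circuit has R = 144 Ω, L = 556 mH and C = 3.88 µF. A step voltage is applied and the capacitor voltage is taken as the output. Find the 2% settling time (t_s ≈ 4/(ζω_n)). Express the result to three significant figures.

For a series RLC circuit (capacitor voltage as output), ω_n = 1/√(LC) = 1/√(556 mH · 3.88 µF) = 681 rad/s.
ζ = (R/2)·√(C/L) = (144/2)·√(3.88 µF/556 mH) = 0.190.
t_s ≈ 4/(ζω_n) = 0.0309 s.

t_s ≈ 0.0309 s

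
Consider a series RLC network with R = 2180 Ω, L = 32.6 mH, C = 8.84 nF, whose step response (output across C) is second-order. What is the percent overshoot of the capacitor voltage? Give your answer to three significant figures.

%OS ≈ 11.5%

For a series RLC circuit (capacitor voltage as output), ω_n = 1/√(LC) = 1/√(32.6 mH · 8.84 nF) = 58900 rad/s.
ζ = (R/2)·√(C/L) = (2180/2)·√(8.84 nF/32.6 mH) = 0.568.
Overshoot: exp(−π·0.568/√(1−0.568²)) = 0.115, i.e. 11.5%.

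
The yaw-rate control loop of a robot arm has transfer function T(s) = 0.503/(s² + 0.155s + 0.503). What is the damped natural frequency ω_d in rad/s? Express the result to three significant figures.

ω_d ≈ 0.705 rad/s

Matching coefficients with s² + 2ζω_n s + ω_n² gives ω_n² = 0.503 ⇒ ω_n = 0.709 rad/s, and ζ = 0.155/(2ω_n) = 0.109.
ω_d = ω_n√(1−ζ²) = 0.705 rad/s.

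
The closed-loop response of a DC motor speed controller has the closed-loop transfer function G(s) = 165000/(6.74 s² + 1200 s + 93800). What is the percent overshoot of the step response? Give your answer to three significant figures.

%OS ≈ 2.70%

Dividing through by 6.74: denominator becomes s² + 178.0 s + 13920.
So ω_n = √13920 = 118 rad/s and ζ = 178.0/(2·118) = 0.755.
%OS = 100 e^{−πζ/√(1−ζ²)} with ζ = 0.755 gives 2.70%.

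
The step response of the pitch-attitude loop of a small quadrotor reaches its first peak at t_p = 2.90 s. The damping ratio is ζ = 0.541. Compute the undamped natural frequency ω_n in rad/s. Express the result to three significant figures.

ω_n ≈ 1.29 rad/s

Peak time t_p = π/ω_d, so ω_d = π/t_p = π/2.90 = 1.08 rad/s.
ω_n = ω_d/√(1−ζ²) = 1.08/√0.707 = 1.29 rad/s.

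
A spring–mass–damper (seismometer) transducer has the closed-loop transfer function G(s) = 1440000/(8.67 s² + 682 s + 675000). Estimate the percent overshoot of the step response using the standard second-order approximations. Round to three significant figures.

%OS ≈ 63.9%

Dividing through by 8.67: denominator becomes s² + 78.66 s + 77850.
So ω_n = √77850 = 279 rad/s and ζ = 78.66/(2·279) = 0.141.
%OS = 100·exp(−πζ/√(1−ζ²)) = 63.9%.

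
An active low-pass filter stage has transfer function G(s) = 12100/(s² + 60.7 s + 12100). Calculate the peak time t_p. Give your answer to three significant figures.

ω_n = √12100 = 110 rad/s; ζ = 60.7/(2·110) = 0.276.
ω_d = 110·√(1 − 0.276²) = 106 rad/s. Then t_p = π/ω_d = 0.0297 s.

t_p ≈ 0.0297 s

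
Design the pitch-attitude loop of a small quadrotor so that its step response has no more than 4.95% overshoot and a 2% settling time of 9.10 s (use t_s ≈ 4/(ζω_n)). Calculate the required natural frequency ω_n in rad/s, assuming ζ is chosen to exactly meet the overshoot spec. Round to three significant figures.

ω_n ≈ 0.636 rad/s

From %OS = 100·exp(−πζ/√(1−ζ²)), invert to get ζ = −ln(OS)/√(π² + ln²(OS)) with OS = 0.0495.
−ln 0.0495 = 3.006, so ζ = 3.006/√(π² + 9.035) = 0.691.
From t_s ≈ 4/(ζω_n): ω_n = 4/(ζ·t_s) = 4/(0.691·9.10) = 0.636 rad/s.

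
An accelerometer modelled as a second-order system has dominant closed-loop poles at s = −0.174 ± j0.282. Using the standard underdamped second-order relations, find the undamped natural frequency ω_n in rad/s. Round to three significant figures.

ω_n ≈ 0.331 rad/s

The poles are at −σ ± jω_d with σ = 0.174 and ω_d = 0.282, so ω_n = √(σ²+ω_d²) = 0.331 rad/s and ζ = σ/ω_n = 0.525.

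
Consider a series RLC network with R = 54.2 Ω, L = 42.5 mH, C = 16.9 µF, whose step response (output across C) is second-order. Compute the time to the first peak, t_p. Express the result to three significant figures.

t_p ≈ 0.00316 s

For a series RLC circuit (capacitor voltage as output), ω_n = 1/√(LC) = 1/√(42.5 mH · 16.9 µF) = 1180 rad/s.
ζ = (R/2)·√(C/L) = (54.2/2)·√(16.9 µF/42.5 mH) = 0.540.
ω_d = 1180·√(1 − 0.540²) = 993 rad/s. t_p = π/ω_d = 0.00316 s.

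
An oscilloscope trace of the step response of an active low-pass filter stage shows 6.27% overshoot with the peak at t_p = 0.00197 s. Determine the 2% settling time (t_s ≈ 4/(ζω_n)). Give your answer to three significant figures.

ζ from %OS: ζ = |ln 0.0627|/√(π²+ln²0.0627) = 0.661.
From t_p = π/ω_d, ω_d = π/0.00197 = 1590 rad/s, so ω_n = ω_d/√(1−ζ²) = 2130 rad/s.
t_s ≈ 4/(ζω_n) = 4/(0.661·2130) = 0.00285 s.

t_s ≈ 0.00285 s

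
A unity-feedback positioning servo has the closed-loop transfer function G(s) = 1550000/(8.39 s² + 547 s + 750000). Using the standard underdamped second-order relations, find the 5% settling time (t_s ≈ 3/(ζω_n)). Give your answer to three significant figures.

t_s ≈ 0.0920 s

Dividing through by 8.39: denominator becomes s² + 65.20 s + 89390.
So ω_n = √89390 = 299 rad/s and ζ = 65.20/(2·299) = 0.109.
t_s ≈ 3/(ζω_n) = 0.0920 s.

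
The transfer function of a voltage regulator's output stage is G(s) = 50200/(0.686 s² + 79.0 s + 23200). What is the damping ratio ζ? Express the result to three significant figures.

ζ ≈ 0.313

Dividing through by 0.686: denominator becomes s² + 115.2 s + 33820.
So ω_n = √33820 = 184 rad/s and ζ = 115.2/(2·184) = 0.313.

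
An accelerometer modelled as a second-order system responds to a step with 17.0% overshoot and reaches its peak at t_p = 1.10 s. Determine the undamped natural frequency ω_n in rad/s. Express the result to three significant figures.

The overshoot fixes ζ = −ln(OS)/√(π²+ln²(OS)) = 0.491.
From t_p = π/ω_d, ω_d = π/1.10 = 2.86 rad/s, so ω_n = ω_d/√(1−ζ²) = 3.28 rad/s.

ω_n ≈ 3.28 rad/s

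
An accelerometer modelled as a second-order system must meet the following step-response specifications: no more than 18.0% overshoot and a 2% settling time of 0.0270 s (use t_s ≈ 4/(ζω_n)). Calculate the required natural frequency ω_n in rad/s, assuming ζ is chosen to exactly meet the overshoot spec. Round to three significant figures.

ζ = −ln(OS)/√(π² + (ln OS)²). With OS = 0.180, ln OS = −1.715 and ζ = 1.715/3.579 = 0.479.
Then ω_n = 4/(ζ t_s) = 4/(0.479 × 0.0270) = 309 rad/s.

ω_n ≈ 309 rad/s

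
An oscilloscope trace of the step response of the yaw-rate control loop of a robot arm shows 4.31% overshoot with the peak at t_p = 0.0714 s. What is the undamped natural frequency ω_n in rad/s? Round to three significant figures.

ζ from %OS: ζ = |ln 0.0431|/√(π²+ln²0.0431) = 0.707.
From t_p = π/ω_d, ω_d = π/0.0714 = 44.0 rad/s, so ω_n = ω_d/√(1−ζ²) = 62.3 rad/s.

ω_n ≈ 62.3 rad/s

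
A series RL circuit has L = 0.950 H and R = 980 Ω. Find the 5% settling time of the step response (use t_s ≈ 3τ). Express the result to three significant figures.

τ = L/R = 0.950/980 = 0.000969 s.
t_s ≈ 3τ = 0.00291 s.

t_s ≈ 0.00291 s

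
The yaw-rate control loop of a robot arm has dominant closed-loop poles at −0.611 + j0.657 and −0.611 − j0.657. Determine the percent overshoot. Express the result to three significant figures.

The poles are at −σ ± jω_d with σ = 0.611 and ω_d = 0.657, so ω_n = √(σ²+ω_d²) = 0.897 rad/s and ζ = σ/ω_n = 0.681.
Overshoot: exp(−π·0.681/√(1−0.681²)) = 0.0538, i.e. 5.38%.

%OS ≈ 5.38%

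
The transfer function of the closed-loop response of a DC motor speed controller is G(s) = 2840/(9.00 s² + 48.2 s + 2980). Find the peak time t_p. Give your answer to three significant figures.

t_p ≈ 0.175 s

Dividing through by 9.00: denominator becomes s² + 5.356 s + 331.1.
So ω_n = √331.1 = 18.2 rad/s and ζ = 5.356/(2·18.2) = 0.147.
The damped frequency ω_d = ω_n√(1−ζ²) = 18.0 rad/s. t_p = π/ω_d = 0.175 s.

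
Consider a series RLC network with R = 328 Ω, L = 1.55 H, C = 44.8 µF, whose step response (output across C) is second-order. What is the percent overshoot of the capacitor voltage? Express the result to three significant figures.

%OS ≈ 0.282%

For a series RLC circuit (capacitor voltage as output), ω_n = 1/√(LC) = 1/√(1.55 H · 44.8 µF) = 120 rad/s.
ζ = (R/2)·√(C/L) = (328/2)·√(44.8 µF/1.55 H) = 0.882.
%OS = 100 e^{−πζ/√(1−ζ²)} with ζ = 0.882 gives 0.282%.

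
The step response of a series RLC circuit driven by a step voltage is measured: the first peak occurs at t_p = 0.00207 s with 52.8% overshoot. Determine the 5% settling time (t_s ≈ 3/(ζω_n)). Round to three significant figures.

t_s ≈ 0.00972 s

From the overshoot, ζ = −ln(OS)/√(π²+ln²(OS)) = 0.199.
From t_p = π/ω_d, ω_d = π/0.00207 = 1520 rad/s, so ω_n = ω_d/√(1−ζ²) = 1550 rad/s.
t_s ≈ 3/(ζω_n) = 3/(0.199·1550) = 0.00972 s.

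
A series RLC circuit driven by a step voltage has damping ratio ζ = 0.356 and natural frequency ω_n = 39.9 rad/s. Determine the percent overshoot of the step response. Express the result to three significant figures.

%OS ≈ 30.2%

For an underdamped second-order system, %OS = 100·exp(−πζ/√(1−ζ²)).
πζ/√(1−ζ²) = π·0.356/√(1−0.127) = 1.197, so %OS = 100·e^(−1.197) = 30.2%.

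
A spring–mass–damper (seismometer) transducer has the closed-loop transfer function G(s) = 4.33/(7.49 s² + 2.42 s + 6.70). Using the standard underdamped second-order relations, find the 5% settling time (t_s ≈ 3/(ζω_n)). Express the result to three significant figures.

Dividing through by 7.49: denominator becomes s² + 0.3231 s + 0.8945.
So ω_n = √0.8945 = 0.946 rad/s and ζ = 0.3231/(2·0.946) = 0.171.
t_s ≈ 3/(ζω_n) = 18.6 s.

t_s ≈ 18.6 s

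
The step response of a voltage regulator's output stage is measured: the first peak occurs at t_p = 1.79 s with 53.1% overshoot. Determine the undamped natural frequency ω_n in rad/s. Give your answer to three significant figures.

ω_n ≈ 1.79 rad/s

The overshoot fixes ζ = −ln(OS)/√(π²+ln²(OS)) = 0.198.
From t_p = π/ω_d, ω_d = π/1.79 = 1.76 rad/s, so ω_n = ω_d/√(1−ζ²) = 1.79 rad/s.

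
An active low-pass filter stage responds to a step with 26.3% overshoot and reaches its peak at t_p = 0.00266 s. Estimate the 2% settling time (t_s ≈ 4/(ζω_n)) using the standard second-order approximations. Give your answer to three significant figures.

t_s ≈ 0.00797 s

ζ from %OS: ζ = |ln 0.263|/√(π²+ln²0.263) = 0.391.
From t_p = π/ω_d, ω_d = π/0.00266 = 1180 rad/s, so ω_n = ω_d/√(1−ζ²) = 1280 rad/s.
t_s ≈ 4/(ζω_n) = 4/(0.391·1280) = 0.00797 s.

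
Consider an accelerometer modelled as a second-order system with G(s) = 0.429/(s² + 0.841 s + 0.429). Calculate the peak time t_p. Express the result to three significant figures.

t_p ≈ 6.26 s

Matching coefficients with s² + 2ζω_n s + ω_n² gives ω_n² = 0.429 ⇒ ω_n = 0.655 rad/s, and ζ = 0.841/(2ω_n) = 0.642.
ω_d = 0.655·√(1 − 0.642²) = 0.502 rad/s. Then t_p = π/ω_d = 6.26 s.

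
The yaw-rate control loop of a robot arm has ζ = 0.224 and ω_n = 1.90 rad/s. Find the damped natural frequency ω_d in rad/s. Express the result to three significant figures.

ω_d = ω_n√(1−ζ²) = 1.90·√0.950 = 1.85 rad/s.

ω_d ≈ 1.85 rad/s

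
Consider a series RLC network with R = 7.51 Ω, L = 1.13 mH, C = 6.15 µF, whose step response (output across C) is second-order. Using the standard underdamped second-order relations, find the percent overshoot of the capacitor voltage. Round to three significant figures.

%OS ≈ 40.4%

For a series RLC circuit (capacitor voltage as output), ω_n = 1/√(LC) = 1/√(1.13 mH · 6.15 µF) = 12000 rad/s.
ζ = (R/2)·√(C/L) = (7.51/2)·√(6.15 µF/1.13 mH) = 0.277.
%OS = 100·exp(−πζ/√(1−ζ²)) = 40.4%.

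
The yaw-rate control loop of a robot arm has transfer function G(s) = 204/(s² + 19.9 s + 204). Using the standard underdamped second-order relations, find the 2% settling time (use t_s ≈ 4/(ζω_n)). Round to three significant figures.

t_s ≈ 0.402 s

Comparing the denominator to s² + 2ζω_n s + ω_n²: ω_n = √204 = 14.3 rad/s, and 2ζω_n = 19.9 so ζ = 19.9/(2·14.3) = 0.697.
t_s ≈ 4/(ζω_n) = 4/(0.697·14.3) = 0.402 s.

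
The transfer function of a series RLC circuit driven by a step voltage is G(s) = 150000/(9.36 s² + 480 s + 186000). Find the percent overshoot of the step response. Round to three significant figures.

Dividing through by 9.36: denominator becomes s² + 51.28 s + 19870.
So ω_n = √19870 = 141 rad/s and ζ = 51.28/(2·141) = 0.182.
%OS = 100·exp(−πζ/√(1−ζ²)) = 55.9%.

%OS ≈ 55.9%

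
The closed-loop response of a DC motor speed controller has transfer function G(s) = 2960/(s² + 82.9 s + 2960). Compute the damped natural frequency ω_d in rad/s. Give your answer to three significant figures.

ω_d ≈ 35.2 rad/s

Comparing the denominator to s² + 2ζω_n s + ω_n²: ω_n = √2960 = 54.4 rad/s, and 2ζω_n = 82.9 so ζ = 82.9/(2·54.4) = 0.762.
ω_d = ω_n√(1−ζ²) = 35.2 rad/s.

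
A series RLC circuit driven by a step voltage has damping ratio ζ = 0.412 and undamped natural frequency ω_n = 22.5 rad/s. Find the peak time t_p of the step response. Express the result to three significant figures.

The damped frequency is ω_d = ω_n√(1−ζ²) = 22.5·√(1−0.170) = 20.5 rad/s.
Peak time t_p = π/ω_d = π/20.5 = 0.153 s.

t_p ≈ 0.153 s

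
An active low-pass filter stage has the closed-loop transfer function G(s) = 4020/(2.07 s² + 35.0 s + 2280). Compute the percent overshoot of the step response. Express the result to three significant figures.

%OS ≈ 43.7%

Dividing through by 2.07: denominator becomes s² + 16.91 s + 1101.
So ω_n = √1101 = 33.2 rad/s and ζ = 16.91/(2·33.2) = 0.255.
%OS = 100 e^{−πζ/√(1−ζ²)} with ζ = 0.255 gives 43.7%.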